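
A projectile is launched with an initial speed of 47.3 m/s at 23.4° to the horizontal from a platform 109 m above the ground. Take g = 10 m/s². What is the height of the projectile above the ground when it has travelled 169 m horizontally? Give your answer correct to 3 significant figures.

v_x = 47.3 cos 23.4° = 43.41 m/s, v_y0 = 47.3 sin 23.4° = 18.79 m/s.
Time to reach x = 169 m: t = x / v_x = 169 / 43.41 = 3.893 s.
y = 109 + v_y0 t − ½ g t² = 109 + 18.79×3.893 − 5.000×3.893² = 106 m.

106 m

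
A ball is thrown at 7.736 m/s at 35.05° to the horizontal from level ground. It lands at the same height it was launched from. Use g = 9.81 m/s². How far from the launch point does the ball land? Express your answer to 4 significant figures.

5.736 m

For level ground, R = v₀² sin(2θ) / g.
sin(2 × 35.05°) = sin 70.100° = 0.9403.
R = (7.736)² × 0.9403 / 9.81 = 5.736 m.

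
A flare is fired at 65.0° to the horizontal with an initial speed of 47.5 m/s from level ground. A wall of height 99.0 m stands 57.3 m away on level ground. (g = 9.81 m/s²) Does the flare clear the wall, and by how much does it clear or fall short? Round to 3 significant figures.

No — it falls 16.1 m short of clearing the wall.

v_x = 47.5 cos 65.0° = 20.07 m/s; v_y0 = 47.5 sin 65.0° = 43.05 m/s.
Time to reach the wall: t = 57.3 / 20.07 = 2.855 s.
Height at that point: y = 43.05×2.855 − 4.905×2.855² = 82.93 m.
That is 99.0 − 82.93 = 16.1 m below the top of the wall, so the flare does not clear it.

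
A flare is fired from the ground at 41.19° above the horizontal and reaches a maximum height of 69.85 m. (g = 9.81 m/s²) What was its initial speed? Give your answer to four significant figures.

56.21 m/s

At maximum height v_y = 0, so (v₀ sin θ)² = 2 g H.
v₀ sin 41.19° = √(2 × 9.81 × 69.85) = 37.020 m/s.
v₀ = 37.020 / sin 41.19° = 37.020 / 0.6586 = 56.21 m/s.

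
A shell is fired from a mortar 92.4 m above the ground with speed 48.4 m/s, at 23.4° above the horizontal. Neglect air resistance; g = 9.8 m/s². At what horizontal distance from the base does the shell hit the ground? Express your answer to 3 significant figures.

299 m

Components: v_x = 48.4 cos 23.4° = 44.42 m/s, v_y = 48.4 sin 23.4° = 19.22 m/s.
Vertical: 0 = 92.4 + 19.22 t − ½(9.8) t² ⇒ 4.900 t² − 19.22 t − 92.4 = 0.
t = [19.22 + √(369.4 + 1811)] / 9.800 = 6.726 s.
Horizontal: R = v_x · t = 44.42 × 6.726 = 299 m.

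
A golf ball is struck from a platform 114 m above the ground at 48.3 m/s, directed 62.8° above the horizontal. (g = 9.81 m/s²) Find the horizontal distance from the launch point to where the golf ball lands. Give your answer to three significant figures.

Components: v_x = 48.3 cos 62.8° = 22.08 m/s, v_y = 48.3 sin 62.8° = 42.96 m/s.
Vertical: 0 = 114 + 42.96 t − ½(9.81) t² ⇒ 4.905 t² − 42.96 t − 114 = 0.
t = [42.96 + √(1846 + 2237)] / 9.810 = 10.89 s.
Horizontal: R = v_x · t = 22.08 × 10.89 = 240 m.

240 m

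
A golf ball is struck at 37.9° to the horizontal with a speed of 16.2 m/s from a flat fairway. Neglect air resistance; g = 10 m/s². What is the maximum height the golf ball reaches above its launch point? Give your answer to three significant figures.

4.95 m

Vertical component of launch velocity: v_y = 16.2 sin 37.9° = 9.951 m/s.
At the highest point the vertical velocity is zero, so v_y² = 2 g h_max.
h_max = (9.951)² / (2 × 10) = 99.02 / 20.00 = 4.95 m.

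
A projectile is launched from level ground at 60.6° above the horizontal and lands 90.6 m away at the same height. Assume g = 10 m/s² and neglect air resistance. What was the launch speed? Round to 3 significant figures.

On level ground, R = v₀² sin(2θ) / g, so v₀ = √(R g / sin 2θ).
sin(2 × 60.6°) = 0.8554.
v₀ = √(90.6 × 10 / 0.8554) = √1059 = 32.5 m/s.

32.5 m/s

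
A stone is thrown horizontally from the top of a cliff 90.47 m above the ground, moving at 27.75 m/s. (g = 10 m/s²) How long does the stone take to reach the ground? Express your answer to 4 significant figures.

The horizontal speed doesn't affect the fall. With v_y0 = 0, h = ½ g t².
t = √(2 × 90.47 / 10) = √18.094 = 4.254 s.

4.254 s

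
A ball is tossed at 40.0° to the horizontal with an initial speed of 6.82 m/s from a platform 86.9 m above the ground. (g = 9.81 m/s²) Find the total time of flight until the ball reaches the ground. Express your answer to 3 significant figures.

Vertical component: v_y = 6.82 sin 40.0° = 4.384 m/s.
Taking up as positive with launch at y = 86.9 m, landing at y = 0: 0 = 86.9 + 4.384 t − ½(9.81) t².
Solving 4.905 t² − 4.384 t − 86.9 = 0 gives t = [4.384 + √(4.384² + 4·4.905·86.9)] / 9.810 = 4.68 s.

4.68 s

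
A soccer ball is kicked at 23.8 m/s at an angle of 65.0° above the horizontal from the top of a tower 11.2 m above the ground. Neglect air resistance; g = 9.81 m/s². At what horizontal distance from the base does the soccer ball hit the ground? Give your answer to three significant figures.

Components: v_x = 23.8 cos 65.0° = 10.06 m/s, v_y = 23.8 sin 65.0° = 21.57 m/s.
Vertical: 0 = 11.2 + 21.57 t − ½(9.81) t² ⇒ 4.905 t² − 21.57 t − 11.2 = 0.
t = [21.57 + √(465.3 + 219.7)] / 9.810 = 4.867 s.
Horizontal: R = v_x · t = 10.06 × 4.867 = 49.0 m.

49.0 m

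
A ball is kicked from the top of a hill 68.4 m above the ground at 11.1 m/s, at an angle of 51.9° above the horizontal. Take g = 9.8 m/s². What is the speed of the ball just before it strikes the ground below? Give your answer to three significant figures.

v_x = 11.1 cos 51.9° = 6.849 m/s is unchanged throughout.
For the vertical component, v_y² = v_y0² + 2 g h = (8.735)² + 2×9.8×68.4 = 1417, so |v_y| = 37.64 m/s.
Impact speed = √(v_x² + v_y²) = √(46.91 + 1417) = 38.3 m/s.

38.3 m/s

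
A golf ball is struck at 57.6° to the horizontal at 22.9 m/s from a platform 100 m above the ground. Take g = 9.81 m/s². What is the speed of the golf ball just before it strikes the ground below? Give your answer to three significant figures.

49.9 m/s

v_x = 22.9 cos 57.6° = 12.27 m/s is unchanged throughout.
For the vertical component, v_y² = v_y0² + 2 g h = (19.34)² + 2×9.81×100 = 2336, so |v_y| = 48.33 m/s.
Impact speed = √(v_x² + v_y²) = √(150.6 + 2336) = 49.9 m/s.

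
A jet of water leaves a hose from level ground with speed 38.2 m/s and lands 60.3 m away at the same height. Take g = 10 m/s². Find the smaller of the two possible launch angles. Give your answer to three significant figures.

12.2°

Level-ground range: R = v₀² sin(2θ)/g ⇒ sin 2θ = R g / v₀² = 60.3×10/38.2² = 0.4132.
2θ = arcsin(0.4132) = 24.41° or 180° − 24.41° = 155.59°.
So θ = 12.2° or θ = 77.8°.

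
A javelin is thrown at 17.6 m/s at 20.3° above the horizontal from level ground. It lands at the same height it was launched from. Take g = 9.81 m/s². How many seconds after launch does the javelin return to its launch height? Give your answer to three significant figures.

1.24 s

Vertical component: v_y = 17.6 sin 20.3° = 6.106 m/s.
For a projectile landing at launch height, time of flight is t = 2 v_y / g = 2 × 6.106 / 9.81 = 1.24 s.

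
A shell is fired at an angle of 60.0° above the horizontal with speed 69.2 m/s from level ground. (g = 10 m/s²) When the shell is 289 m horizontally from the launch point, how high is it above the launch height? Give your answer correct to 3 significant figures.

v_x = 69.2 cos 60.0° = 34.60 m/s, v_y0 = 69.2 sin 60.0° = 59.93 m/s.
Time to reach x = 289 m: t = x / v_x = 289 / 34.60 = 8.353 s.
y = v_y0 t − ½ g t² = 59.93×8.353 − 5.000×8.353² = 152 m.

152 m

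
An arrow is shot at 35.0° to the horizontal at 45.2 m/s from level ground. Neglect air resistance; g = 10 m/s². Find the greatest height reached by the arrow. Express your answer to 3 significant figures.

Vertical component of launch velocity: v_y = 45.2 sin 35.0° = 25.93 m/s.
At the highest point the vertical velocity is zero, so v_y² = 2 g h_max.
h_max = (25.93)² / (2 × 10) = 672.4 / 20.00 = 33.6 m.

33.6 m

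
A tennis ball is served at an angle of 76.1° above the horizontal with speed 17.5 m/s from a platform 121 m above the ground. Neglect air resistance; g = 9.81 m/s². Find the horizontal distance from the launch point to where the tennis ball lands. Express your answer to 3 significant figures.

29.4 m

Components: v_x = 17.5 cos 76.1° = 4.204 m/s, v_y = 17.5 sin 76.1° = 16.99 m/s.
Vertical: 0 = 121 + 16.99 t − ½(9.81) t² ⇒ 4.905 t² − 16.99 t − 121 = 0.
t = [16.99 + √(288.7 + 2374)] / 9.810 = 6.992 s.
Horizontal: R = v_x · t = 4.204 × 6.992 = 29.4 m.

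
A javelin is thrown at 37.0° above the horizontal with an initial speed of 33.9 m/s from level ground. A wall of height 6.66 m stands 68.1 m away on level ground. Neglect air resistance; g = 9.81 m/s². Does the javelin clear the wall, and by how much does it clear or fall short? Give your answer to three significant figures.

v_x = 33.9 cos 37.0° = 27.07 m/s; v_y0 = 33.9 sin 37.0° = 20.40 m/s.
Time to reach the wall: t = 68.1 / 27.07 = 2.516 s.
Height at that point: y = 20.40×2.516 − 4.905×2.516² = 20.28 m.
That is 20.28 − 6.66 = 13.6 m above the top of the wall, so the javelin clears it.

Yes — it clears the wall by 13.6 m.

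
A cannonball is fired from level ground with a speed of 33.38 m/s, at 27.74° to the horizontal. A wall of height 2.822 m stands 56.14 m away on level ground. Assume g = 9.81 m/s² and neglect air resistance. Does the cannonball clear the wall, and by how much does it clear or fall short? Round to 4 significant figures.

v_x = 33.38 cos 27.74° = 29.544 m/s; v_y0 = 33.38 sin 27.74° = 15.537 m/s.
Time to reach the wall: t = 56.14 / 29.544 = 1.9002 s.
Height at that point: y = 15.537×1.9002 − 4.905×1.9002² = 11.813 m.
That is 11.813 − 2.822 = 8.991 m above the top of the wall, so the cannonball clears it.

Yes — it clears the wall by 8.991 m.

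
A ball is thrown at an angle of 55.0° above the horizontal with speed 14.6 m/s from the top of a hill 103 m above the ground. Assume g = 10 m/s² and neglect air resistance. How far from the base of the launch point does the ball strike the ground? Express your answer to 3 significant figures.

Components: v_x = 14.6 cos 55.0° = 8.374 m/s, v_y = 14.6 sin 55.0° = 11.96 m/s.
Vertical: 0 = 103 + 11.96 t − ½(10) t² ⇒ 5.000 t² − 11.96 t − 103 = 0.
t = [11.96 + √(143.0 + 2060)] / 10.00 = 5.890 s.
Horizontal: R = v_x · t = 8.374 × 5.890 = 49.3 m.

49.3 m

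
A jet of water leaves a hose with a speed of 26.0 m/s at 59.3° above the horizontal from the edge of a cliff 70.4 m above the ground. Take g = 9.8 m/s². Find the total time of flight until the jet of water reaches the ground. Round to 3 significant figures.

Vertical component: v_y = 26.0 sin 59.3° = 22.36 m/s.
Taking up as positive with launch at y = 70.4 m, landing at y = 0: 0 = 70.4 + 22.36 t − ½(9.8) t².
Solving 4.900 t² − 22.36 t − 70.4 = 0 gives t = [22.36 + √(22.36² + 4·4.900·70.4)] / 9.800 = 6.71 s.

6.71 s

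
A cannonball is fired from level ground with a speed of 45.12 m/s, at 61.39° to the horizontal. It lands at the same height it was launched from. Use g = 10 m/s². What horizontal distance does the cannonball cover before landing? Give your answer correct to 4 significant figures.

Components: v_x = 45.12 cos 61.39° = 21.605 m/s, v_y = 45.12 sin 61.39° = 39.611 m/s.
Time of flight (same landing height): t = 2 v_y / g = 2 × 39.611 / 10 = 7.9222 s.
Range: R = v_x · t = 21.605 × 7.9222 = 171.2 m.

171.2 m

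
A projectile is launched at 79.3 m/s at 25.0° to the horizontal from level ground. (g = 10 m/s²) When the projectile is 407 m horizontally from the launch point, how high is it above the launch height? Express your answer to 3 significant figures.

29.4 m

v_x = 79.3 cos 25.0° = 71.87 m/s, v_y0 = 79.3 sin 25.0° = 33.51 m/s.
Time to reach x = 407 m: t = x / v_x = 407 / 71.87 = 5.663 s.
y = v_y0 t − ½ g t² = 33.51×5.663 − 5.000×5.663² = 29.4 m.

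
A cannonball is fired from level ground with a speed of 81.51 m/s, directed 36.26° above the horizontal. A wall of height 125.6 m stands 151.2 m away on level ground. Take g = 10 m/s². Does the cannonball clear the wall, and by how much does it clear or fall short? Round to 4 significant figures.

No — it falls 41.16 m short of clearing the wall.

v_x = 81.51 cos 36.26° = 65.725 m/s; v_y0 = 81.51 sin 36.26° = 48.209 m/s.
Time to reach the wall: t = 151.2 / 65.725 = 2.3005 s.
Height at that point: y = 48.209×2.3005 − 5.000×2.3005² = 84.443 m.
That is 125.6 − 84.443 = 41.16 m below the top of the wall, so the cannonball does not clear it.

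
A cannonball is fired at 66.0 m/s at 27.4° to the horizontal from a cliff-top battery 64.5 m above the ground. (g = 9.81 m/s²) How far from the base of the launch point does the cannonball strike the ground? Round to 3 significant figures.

Components: v_x = 66.0 cos 27.4° = 58.60 m/s, v_y = 66.0 sin 27.4° = 30.37 m/s.
Vertical: 0 = 64.5 + 30.37 t − ½(9.81) t² ⇒ 4.905 t² − 30.37 t − 64.5 = 0.
t = [30.37 + √(922.3 + 1265)] / 9.810 = 7.863 s.
Horizontal: R = v_x · t = 58.60 × 7.863 = 461 m.

461 m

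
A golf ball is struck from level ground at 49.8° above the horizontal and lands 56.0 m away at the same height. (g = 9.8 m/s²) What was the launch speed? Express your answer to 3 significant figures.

On level ground, R = v₀² sin(2θ) / g, so v₀ = √(R g / sin 2θ).
sin(2 × 49.8°) = 0.9860.
v₀ = √(56.0 × 9.8 / 0.9860) = √556.6 = 23.6 m/s.

23.6 m/s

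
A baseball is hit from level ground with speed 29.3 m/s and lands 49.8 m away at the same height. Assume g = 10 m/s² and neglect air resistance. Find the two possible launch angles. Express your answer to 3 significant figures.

Level-ground range: R = v₀² sin(2θ)/g ⇒ sin 2θ = R g / v₀² = 49.8×10/29.3² = 0.5801.
2θ = arcsin(0.5801) = 35.46° or 180° − 35.46° = 144.54°.
So θ = 17.7° or θ = 72.3°.

17.7° and 72.3°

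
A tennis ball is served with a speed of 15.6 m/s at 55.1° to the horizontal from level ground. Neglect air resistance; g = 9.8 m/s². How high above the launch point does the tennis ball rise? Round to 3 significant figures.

Vertical component of launch velocity: v_y = 15.6 sin 55.1° = 12.79 m/s.
At the highest point the vertical velocity is zero, so v_y² = 2 g h_max.
h_max = (12.79)² / (2 × 9.8) = 163.6 / 19.60 = 8.35 m.

8.35 m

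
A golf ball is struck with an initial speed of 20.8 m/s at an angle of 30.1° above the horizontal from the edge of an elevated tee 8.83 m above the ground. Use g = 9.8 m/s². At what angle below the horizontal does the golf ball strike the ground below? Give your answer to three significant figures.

v_x = 20.8 cos 30.1° = 18.00 m/s.
At impact |v_y| = √(v_y0² + 2 g h) = √(10.43² + 2×9.8×8.83) = 16.79 m/s.
Angle below horizontal = arctan(|v_y| / v_x) = arctan(16.79 / 18.00) = 43.0°.

43.0°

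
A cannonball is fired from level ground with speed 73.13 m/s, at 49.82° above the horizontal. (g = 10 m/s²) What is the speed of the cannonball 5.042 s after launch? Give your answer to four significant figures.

v_x = 73.13 cos 49.82° = 47.183 m/s (constant).
v_y(t) = 73.13 sin 49.82° − g t = 55.873 − 10 × 5.042 = 5.4530 m/s.
Speed = √(v_x² + v_y²) = √(2226.2 + 29.735) = 47.50 m/s.

47.50 m/s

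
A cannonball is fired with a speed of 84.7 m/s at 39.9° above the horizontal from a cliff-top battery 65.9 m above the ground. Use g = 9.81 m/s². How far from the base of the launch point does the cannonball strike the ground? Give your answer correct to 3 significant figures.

Components: v_x = 84.7 cos 39.9° = 64.98 m/s, v_y = 84.7 sin 39.9° = 54.33 m/s.
Vertical: 0 = 65.9 + 54.33 t − ½(9.81) t² ⇒ 4.905 t² − 54.33 t − 65.9 = 0.
t = [54.33 + √(2952 + 1293)] / 9.810 = 12.18 s.
Horizontal: R = v_x · t = 64.98 × 12.18 = 791 m.

791 m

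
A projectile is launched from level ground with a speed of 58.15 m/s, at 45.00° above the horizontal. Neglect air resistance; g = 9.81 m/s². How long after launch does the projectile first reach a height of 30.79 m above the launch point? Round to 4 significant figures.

v_y0 = 58.15 sin 45.00° = 41.118 m/s.
Set y = v_y0 t − ½ g t² = 30.79: 4.905 t² − 41.118 t + 30.79 = 0.
t = [41.118 ± √(1690.7 − 604.10)] / 9.81 = (41.118 ± 32.964) / 9.81, giving t = 0.8312 s or t = 7.552 s.
The projectile is on the way up at the first time, so t = 0.8312 s.

0.8312 s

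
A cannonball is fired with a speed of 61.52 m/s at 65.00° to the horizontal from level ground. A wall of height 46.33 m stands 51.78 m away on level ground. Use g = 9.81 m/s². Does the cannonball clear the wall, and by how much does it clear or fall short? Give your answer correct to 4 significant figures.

v_x = 61.52 cos 65.00° = 25.999 m/s; v_y0 = 61.52 sin 65.00° = 55.756 m/s.
Time to reach the wall: t = 51.78 / 25.999 = 1.9916 s.
Height at that point: y = 55.756×1.9916 − 4.905×1.9916² = 91.588 m.
That is 91.588 − 46.33 = 45.26 m above the top of the wall, so the cannonball clears it.

Yes — it clears the wall by 45.26 m.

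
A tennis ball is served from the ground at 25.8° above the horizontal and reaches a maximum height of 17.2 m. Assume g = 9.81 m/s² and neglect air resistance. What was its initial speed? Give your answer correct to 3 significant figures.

42.2 m/s

At maximum height v_y = 0, so (v₀ sin θ)² = 2 g H.
v₀ sin 25.8° = √(2 × 9.81 × 17.2) = 18.37 m/s.
v₀ = 18.37 / sin 25.8° = 18.37 / 0.4352 = 42.2 m/s.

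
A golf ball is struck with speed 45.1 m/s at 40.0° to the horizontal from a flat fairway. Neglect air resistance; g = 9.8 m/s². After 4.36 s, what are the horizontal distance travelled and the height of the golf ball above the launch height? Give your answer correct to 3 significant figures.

v_x = 45.1 cos 40.0° = 34.55 m/s; v_y0 = 45.1 sin 40.0° = 28.99 m/s.
x = v_x t = 34.55 × 4.36 = 151 m.
y = v_y0 t − ½ g t² = 28.99×4.36 − 4.900×4.36² = 33.2 m.

x = 151 m, y = 33.2 m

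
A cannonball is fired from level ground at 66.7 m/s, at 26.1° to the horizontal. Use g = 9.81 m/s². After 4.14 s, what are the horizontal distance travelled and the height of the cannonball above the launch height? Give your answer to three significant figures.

v_x = 66.7 cos 26.1° = 59.90 m/s; v_y0 = 66.7 sin 26.1° = 29.34 m/s.
x = v_x t = 59.90 × 4.14 = 248 m.
y = v_y0 t − ½ g t² = 29.34×4.14 − 4.905×4.14² = 37.4 m.

x = 248 m, y = 37.4 m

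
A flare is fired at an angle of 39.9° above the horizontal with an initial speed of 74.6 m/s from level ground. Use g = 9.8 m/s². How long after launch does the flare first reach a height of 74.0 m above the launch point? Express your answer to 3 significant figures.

1.93 s

v_y0 = 74.6 sin 39.9° = 47.85 m/s.
Set y = v_y0 t − ½ g t² = 74.0: 4.900 t² − 47.85 t + 74.0 = 0.
t = [47.85 ± √(2290 − 1450)] / 9.8 = (47.85 ± 28.98) / 9.8, giving t = 1.93 s or t = 7.84 s.
The flare is on the way up at the first time, so t = 1.93 s.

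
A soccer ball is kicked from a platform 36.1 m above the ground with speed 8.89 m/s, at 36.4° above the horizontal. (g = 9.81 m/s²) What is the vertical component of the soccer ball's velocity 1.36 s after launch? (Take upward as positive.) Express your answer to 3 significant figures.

Initial vertical component: v_y0 = 8.89 sin 36.4° = 5.275 m/s.
v_y(t) = v_y0 − g t = 5.275 − 9.81 × 1.36 = -8.07 m/s.

-8.07 m/s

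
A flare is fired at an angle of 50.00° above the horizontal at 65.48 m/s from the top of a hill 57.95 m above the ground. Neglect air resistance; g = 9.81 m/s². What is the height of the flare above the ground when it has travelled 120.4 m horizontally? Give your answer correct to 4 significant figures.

v_x = 65.48 cos 50.00° = 42.090 m/s, v_y0 = 65.48 sin 50.00° = 50.161 m/s.
Time to reach x = 120.4 m: t = x / v_x = 120.4 / 42.090 = 2.8605 s.
y = 57.95 + v_y0 t − ½ g t² = 57.95 + 50.161×2.8605 − 4.905×2.8605² = 161.3 m.

161.3 m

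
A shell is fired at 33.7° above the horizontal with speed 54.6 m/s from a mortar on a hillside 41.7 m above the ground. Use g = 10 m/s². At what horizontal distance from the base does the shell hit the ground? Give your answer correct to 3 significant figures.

328 m

Components: v_x = 54.6 cos 33.7° = 45.42 m/s, v_y = 54.6 sin 33.7° = 30.29 m/s.
Vertical: 0 = 41.7 + 30.29 t − ½(10) t² ⇒ 5.000 t² − 30.29 t − 41.7 = 0.
t = [30.29 + √(917.5 + 834.0)] / 10.00 = 7.214 s.
Horizontal: R = v_x · t = 45.42 × 7.214 = 328 m.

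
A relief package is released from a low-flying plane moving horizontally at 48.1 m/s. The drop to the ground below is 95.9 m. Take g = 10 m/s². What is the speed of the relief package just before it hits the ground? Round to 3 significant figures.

Fall time: t = √(2 × 95.9 / 10) = 4.379 s.
At impact: v_x = 48.1 m/s (unchanged), v_y = g t = 10 × 4.379 = 43.79 m/s.
Speed = √(v_x² + v_y²) = √(2314 + 1918) = 65.1 m/s.

65.1 m/s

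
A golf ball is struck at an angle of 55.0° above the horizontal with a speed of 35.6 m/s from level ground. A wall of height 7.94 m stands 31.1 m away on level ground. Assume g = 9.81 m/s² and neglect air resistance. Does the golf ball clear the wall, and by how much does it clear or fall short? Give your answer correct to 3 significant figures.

v_x = 35.6 cos 55.0° = 20.42 m/s; v_y0 = 35.6 sin 55.0° = 29.16 m/s.
Time to reach the wall: t = 31.1 / 20.42 = 1.523 s.
Height at that point: y = 29.16×1.523 − 4.905×1.523² = 33.03 m.
That is 33.03 − 7.94 = 25.1 m above the top of the wall, so the golf ball clears it.

Yes — it clears the wall by 25.1 m.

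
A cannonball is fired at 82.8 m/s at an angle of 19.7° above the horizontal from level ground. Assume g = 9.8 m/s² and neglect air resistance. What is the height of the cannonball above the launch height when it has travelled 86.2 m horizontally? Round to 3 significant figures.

v_x = 82.8 cos 19.7° = 77.95 m/s, v_y0 = 82.8 sin 19.7° = 27.91 m/s.
Time to reach x = 86.2 m: t = x / v_x = 86.2 / 77.95 = 1.106 s.
y = v_y0 t − ½ g t² = 27.91×1.106 − 4.900×1.106² = 24.9 m.

24.9 m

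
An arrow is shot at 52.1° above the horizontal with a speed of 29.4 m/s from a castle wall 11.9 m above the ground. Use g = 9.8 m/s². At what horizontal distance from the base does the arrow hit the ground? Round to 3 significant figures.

Components: v_x = 29.4 cos 52.1° = 18.06 m/s, v_y = 29.4 sin 52.1° = 23.20 m/s.
Vertical: 0 = 11.9 + 23.20 t − ½(9.8) t² ⇒ 4.900 t² − 23.20 t − 11.9 = 0.
t = [23.20 + √(538.2 + 233.2)] / 9.800 = 5.201 s.
Horizontal: R = v_x · t = 18.06 × 5.201 = 93.9 m.

93.9 m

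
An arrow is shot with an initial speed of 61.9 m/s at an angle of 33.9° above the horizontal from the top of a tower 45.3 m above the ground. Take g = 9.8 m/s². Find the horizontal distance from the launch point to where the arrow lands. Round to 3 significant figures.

Components: v_x = 61.9 cos 33.9° = 51.38 m/s, v_y = 61.9 sin 33.9° = 34.52 m/s.
Vertical: 0 = 45.3 + 34.52 t − ½(9.8) t² ⇒ 4.900 t² − 34.52 t − 45.3 = 0.
t = [34.52 + √(1192 + 887.9)] / 9.800 = 8.176 s.
Horizontal: R = v_x · t = 51.38 × 8.176 = 420 m.

420 m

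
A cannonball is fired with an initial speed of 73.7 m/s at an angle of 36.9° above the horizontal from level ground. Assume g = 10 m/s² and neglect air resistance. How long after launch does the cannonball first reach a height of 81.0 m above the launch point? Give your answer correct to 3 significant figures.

2.59 s

v_y0 = 73.7 sin 36.9° = 44.25 m/s.
Set y = v_y0 t − ½ g t² = 81.0: 5.000 t² − 44.25 t + 81.0 = 0.
t = [44.25 ± √(1958 − 1620)] / 10 = (44.25 ± 18.38) / 10, giving t = 2.59 s or t = 6.26 s.
The cannonball is on the way up at the first time, so t = 2.59 s.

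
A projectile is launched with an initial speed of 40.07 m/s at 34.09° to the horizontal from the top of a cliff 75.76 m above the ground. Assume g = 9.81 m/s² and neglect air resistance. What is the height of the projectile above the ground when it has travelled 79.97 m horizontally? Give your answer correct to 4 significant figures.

101.4 m

v_x = 40.07 cos 34.09° = 33.184 m/s, v_y0 = 40.07 sin 34.09° = 22.459 m/s.
Time to reach x = 79.97 m: t = x / v_x = 79.97 / 33.184 = 2.4099 s.
y = 75.76 + v_y0 t − ½ g t² = 75.76 + 22.459×2.4099 − 4.905×2.4099² = 101.4 m.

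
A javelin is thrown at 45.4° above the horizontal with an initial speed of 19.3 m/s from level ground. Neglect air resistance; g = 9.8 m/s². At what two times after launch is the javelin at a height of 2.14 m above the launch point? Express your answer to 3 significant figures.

v_y0 = 19.3 sin 45.4° = 13.74 m/s.
Set y = v_y0 t − ½ g t² = 2.14: 4.900 t² − 13.74 t + 2.14 = 0.
t = [13.74 ± √(188.8 − 41.94)] / 9.8 = (13.74 ± 12.12) / 9.8, giving t = 0.165 s or t = 2.64 s.
So the javelin is at 2.14 m at t = 0.165 s (rising) and t = 2.64 s (falling).

0.165 s and 2.64 s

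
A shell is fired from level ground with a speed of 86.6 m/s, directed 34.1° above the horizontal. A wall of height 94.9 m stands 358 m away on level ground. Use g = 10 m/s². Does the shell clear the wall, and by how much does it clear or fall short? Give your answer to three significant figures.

Yes — it clears the wall by 22.9 m.

v_x = 86.6 cos 34.1° = 71.71 m/s; v_y0 = 86.6 sin 34.1° = 48.55 m/s.
Time to reach the wall: t = 358 / 71.71 = 4.992 s.
Height at that point: y = 48.55×4.992 − 5.000×4.992² = 117.8 m.
That is 117.8 − 94.9 = 22.9 m above the top of the wall, so the shell clears it.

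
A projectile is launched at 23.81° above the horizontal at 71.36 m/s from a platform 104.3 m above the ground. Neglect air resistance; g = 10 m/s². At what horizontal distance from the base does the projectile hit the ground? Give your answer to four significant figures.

540.6 m

Components: v_x = 71.36 cos 23.81° = 65.286 m/s, v_y = 71.36 sin 23.81° = 28.808 m/s.
Vertical: 0 = 104.3 + 28.808 t − ½(10) t² ⇒ 5.000 t² − 28.808 t − 104.3 = 0.
t = [28.808 + √(829.90 + 2086.0)] / 10.00 = 8.2807 s.
Horizontal: R = v_x · t = 65.286 × 8.2807 = 540.6 m.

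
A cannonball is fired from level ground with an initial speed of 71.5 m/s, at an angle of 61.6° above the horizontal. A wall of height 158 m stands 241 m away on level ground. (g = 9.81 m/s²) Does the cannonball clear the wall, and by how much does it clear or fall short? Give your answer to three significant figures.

Yes — it clears the wall by 41.4 m.

v_x = 71.5 cos 61.6° = 34.01 m/s; v_y0 = 71.5 sin 61.6° = 62.89 m/s.
Time to reach the wall: t = 241 / 34.01 = 7.086 s.
Height at that point: y = 62.89×7.086 − 4.905×7.086² = 199.4 m.
That is 199.4 − 158 = 41.4 m above the top of the wall, so the cannonball clears it.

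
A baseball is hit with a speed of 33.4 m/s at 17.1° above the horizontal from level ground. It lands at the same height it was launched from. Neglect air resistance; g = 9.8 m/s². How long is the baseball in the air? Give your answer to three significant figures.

2.00 s

Vertical component: v_y = 33.4 sin 17.1° = 9.821 m/s.
For a projectile landing at launch height, time of flight is t = 2 v_y / g = 2 × 9.821 / 9.8 = 2.00 s.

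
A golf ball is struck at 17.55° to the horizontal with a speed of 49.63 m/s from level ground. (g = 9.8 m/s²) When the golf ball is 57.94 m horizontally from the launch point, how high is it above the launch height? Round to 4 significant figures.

v_x = 49.63 cos 17.55° = 47.320 m/s, v_y0 = 49.63 sin 17.55° = 14.965 m/s.
Time to reach x = 57.94 m: t = x / v_x = 57.94 / 47.320 = 1.2244 s.
y = v_y0 t − ½ g t² = 14.965×1.2244 − 4.900×1.2244² = 10.98 m.

10.98 m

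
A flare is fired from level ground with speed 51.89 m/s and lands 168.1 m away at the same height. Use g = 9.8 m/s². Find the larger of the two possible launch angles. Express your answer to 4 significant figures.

Level-ground range: R = v₀² sin(2θ)/g ⇒ sin 2θ = R g / v₀² = 168.1×9.8/51.89² = 0.6118.
2θ = arcsin(0.6118) = 37.720° or 180° − 37.720° = 142.280°.
So θ = 18.86° or θ = 71.14°.

71.14°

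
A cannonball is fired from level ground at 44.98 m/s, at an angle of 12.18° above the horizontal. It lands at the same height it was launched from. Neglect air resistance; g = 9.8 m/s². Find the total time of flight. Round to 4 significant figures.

Vertical component: v_y = 44.98 sin 12.18° = 9.4900 m/s.
For a projectile landing at launch height, time of flight is t = 2 v_y / g = 2 × 9.4900 / 9.8 = 1.937 s.

1.937 s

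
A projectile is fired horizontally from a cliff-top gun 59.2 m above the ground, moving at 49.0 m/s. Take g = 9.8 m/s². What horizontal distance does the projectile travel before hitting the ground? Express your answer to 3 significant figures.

Initial vertical velocity is zero, so the fall time comes from h = ½ g t²: t = √(2 × 59.2 / 9.8) = 3.476 s.
Horizontal motion is uniform at 49.0 m/s, so x = 49.0 × 3.476 = 170 m.

170 m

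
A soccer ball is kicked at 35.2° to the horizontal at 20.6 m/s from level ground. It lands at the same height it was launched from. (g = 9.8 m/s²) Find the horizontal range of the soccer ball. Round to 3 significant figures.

Components: v_x = 20.6 cos 35.2° = 16.83 m/s, v_y = 20.6 sin 35.2° = 11.87 m/s.
Time of flight (same landing height): t = 2 v_y / g = 2 × 11.87 / 9.8 = 2.422 s.
Range: R = v_x · t = 16.83 × 2.422 = 40.8 m.

40.8 m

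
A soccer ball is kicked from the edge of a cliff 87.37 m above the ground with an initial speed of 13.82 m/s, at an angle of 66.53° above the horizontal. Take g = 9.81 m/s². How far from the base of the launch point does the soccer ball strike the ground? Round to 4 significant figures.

Components: v_x = 13.82 cos 66.53° = 5.5041 m/s, v_y = 13.82 sin 66.53° = 12.677 m/s.
Vertical: 0 = 87.37 + 12.677 t − ½(9.81) t² ⇒ 4.905 t² − 12.677 t − 87.37 = 0.
t = [12.677 + √(160.71 + 1714.2)] / 9.810 = 5.7061 s.
Horizontal: R = v_x · t = 5.5041 × 5.7061 = 31.41 m.

31.41 m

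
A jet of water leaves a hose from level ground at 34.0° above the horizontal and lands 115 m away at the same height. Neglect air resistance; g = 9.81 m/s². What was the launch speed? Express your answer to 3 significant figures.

34.9 m/s

On level ground, R = v₀² sin(2θ) / g, so v₀ = √(R g / sin 2θ).
sin(2 × 34.0°) = 0.9272.
v₀ = √(115 × 9.81 / 0.9272) = √1217 = 34.9 m/s.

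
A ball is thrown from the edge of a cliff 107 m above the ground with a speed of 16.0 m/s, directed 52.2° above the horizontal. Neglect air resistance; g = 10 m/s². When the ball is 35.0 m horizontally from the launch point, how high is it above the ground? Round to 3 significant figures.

v_x = 16.0 cos 52.2° = 9.807 m/s, v_y0 = 16.0 sin 52.2° = 12.64 m/s.
Time to reach x = 35.0 m: t = x / v_x = 35.0 / 9.807 = 3.569 s.
y = 107 + v_y0 t − ½ g t² = 107 + 12.64×3.569 − 5.000×3.569² = 88.4 m.

88.4 m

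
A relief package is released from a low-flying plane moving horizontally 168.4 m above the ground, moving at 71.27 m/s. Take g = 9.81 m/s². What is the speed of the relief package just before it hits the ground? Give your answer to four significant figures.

Fall time: t = √(2 × 168.4 / 9.81) = 5.8594 s.
At impact: v_x = 71.27 m/s (unchanged), v_y = g t = 9.81 × 5.8594 = 57.481 m/s.
Speed = √(v_x² + v_y²) = √(5079.4 + 3304.1) = 91.56 m/s.

91.56 m/s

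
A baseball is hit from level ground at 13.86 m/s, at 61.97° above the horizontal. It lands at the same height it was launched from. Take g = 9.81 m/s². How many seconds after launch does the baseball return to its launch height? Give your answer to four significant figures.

2.494 s

Vertical component: v_y = 13.86 sin 61.97° = 12.234 m/s.
For a projectile landing at launch height, time of flight is t = 2 v_y / g = 2 × 12.234 / 9.81 = 2.494 s.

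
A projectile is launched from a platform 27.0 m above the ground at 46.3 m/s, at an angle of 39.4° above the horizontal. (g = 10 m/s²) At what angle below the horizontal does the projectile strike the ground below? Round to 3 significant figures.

46.3°

v_x = 46.3 cos 39.4° = 35.78 m/s.
At impact |v_y| = √(v_y0² + 2 g h) = √(29.39² + 2×10×27.0) = 37.47 m/s.
Angle below horizontal = arctan(|v_y| / v_x) = arctan(37.47 / 35.78) = 46.3°.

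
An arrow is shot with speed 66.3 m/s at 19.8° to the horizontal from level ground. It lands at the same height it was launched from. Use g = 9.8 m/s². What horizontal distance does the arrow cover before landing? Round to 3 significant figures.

Components: v_x = 66.3 cos 19.8° = 62.38 m/s, v_y = 66.3 sin 19.8° = 22.46 m/s.
Time of flight (same landing height): t = 2 v_y / g = 2 × 22.46 / 9.8 = 4.584 s.
Range: R = v_x · t = 62.38 × 4.584 = 286 m.

286 m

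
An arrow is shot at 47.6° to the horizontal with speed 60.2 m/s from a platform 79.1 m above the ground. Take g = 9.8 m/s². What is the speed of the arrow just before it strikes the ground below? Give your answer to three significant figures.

71.9 m/s

v_x = 60.2 cos 47.6° = 40.59 m/s is unchanged throughout.
For the vertical component, v_y² = v_y0² + 2 g h = (44.46)² + 2×9.8×79.1 = 3527, so |v_y| = 59.39 m/s.
Impact speed = √(v_x² + v_y²) = √(1648 + 3527) = 71.9 m/s.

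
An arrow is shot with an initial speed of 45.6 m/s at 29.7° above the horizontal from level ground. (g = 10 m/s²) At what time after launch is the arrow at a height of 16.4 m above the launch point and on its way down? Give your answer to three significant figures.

v_y0 = 45.6 sin 29.7° = 22.59 m/s.
Set y = v_y0 t − ½ g t² = 16.4: 5.000 t² − 22.59 t + 16.4 = 0.
t = [22.59 ± √(510.3 − 328.0)] / 10 = (22.59 ± 13.50) / 10, giving t = 0.909 s or t = 3.61 s.
On the way down corresponds to the larger root: t = 3.61 s.

3.61 s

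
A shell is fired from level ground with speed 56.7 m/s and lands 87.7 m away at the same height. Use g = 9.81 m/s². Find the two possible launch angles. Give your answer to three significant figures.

Level-ground range: R = v₀² sin(2θ)/g ⇒ sin 2θ = R g / v₀² = 87.7×9.81/56.7² = 0.2676.
2θ = arcsin(0.2676) = 15.52° or 180° − 15.52° = 164.48°.
So θ = 7.76° or θ = 82.2°.

7.76° and 82.2°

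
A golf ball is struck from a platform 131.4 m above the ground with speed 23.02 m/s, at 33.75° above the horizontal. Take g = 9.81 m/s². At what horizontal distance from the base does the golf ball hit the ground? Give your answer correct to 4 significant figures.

127.1 m

Components: v_x = 23.02 cos 33.75° = 19.140 m/s, v_y = 23.02 sin 33.75° = 12.789 m/s.
Vertical: 0 = 131.4 + 12.789 t − ½(9.81) t² ⇒ 4.905 t² − 12.789 t − 131.4 = 0.
t = [12.789 + √(163.56 + 2578.1)] / 9.810 = 6.6412 s.
Horizontal: R = v_x · t = 19.140 × 6.6412 = 127.1 m.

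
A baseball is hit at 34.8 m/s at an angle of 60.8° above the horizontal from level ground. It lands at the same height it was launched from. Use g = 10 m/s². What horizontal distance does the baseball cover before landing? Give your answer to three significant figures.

Components: v_x = 34.8 cos 60.8° = 16.98 m/s, v_y = 34.8 sin 60.8° = 30.38 m/s.
Time of flight (same landing height): t = 2 v_y / g = 2 × 30.38 / 10 = 6.076 s.
Range: R = v_x · t = 16.98 × 6.076 = 103 m.

103 m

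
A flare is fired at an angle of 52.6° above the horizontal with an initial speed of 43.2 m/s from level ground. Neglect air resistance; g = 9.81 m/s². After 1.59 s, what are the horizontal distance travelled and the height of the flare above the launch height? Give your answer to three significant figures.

v_x = 43.2 cos 52.6° = 26.24 m/s; v_y0 = 43.2 sin 52.6° = 34.32 m/s.
x = v_x t = 26.24 × 1.59 = 41.7 m.
y = v_y0 t − ½ g t² = 34.32×1.59 − 4.905×1.59² = 42.2 m.

x = 41.7 m, y = 42.2 m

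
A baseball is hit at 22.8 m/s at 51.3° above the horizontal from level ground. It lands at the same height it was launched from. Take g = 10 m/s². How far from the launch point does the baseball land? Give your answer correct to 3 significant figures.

For level ground, R = v₀² sin(2θ) / g.
sin(2 × 51.3°) = sin 102.6° = 0.9759.
R = (22.8)² × 0.9759 / 10 = 50.7 m.

50.7 m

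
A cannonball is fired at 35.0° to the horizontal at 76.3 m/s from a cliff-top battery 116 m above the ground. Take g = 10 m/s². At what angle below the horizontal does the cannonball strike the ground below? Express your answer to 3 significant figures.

46.2°

v_x = 76.3 cos 35.0° = 62.50 m/s.
At impact |v_y| = √(v_y0² + 2 g h) = √(43.76² + 2×10×116) = 65.08 m/s.
Angle below horizontal = arctan(|v_y| / v_x) = arctan(65.08 / 62.50) = 46.2°.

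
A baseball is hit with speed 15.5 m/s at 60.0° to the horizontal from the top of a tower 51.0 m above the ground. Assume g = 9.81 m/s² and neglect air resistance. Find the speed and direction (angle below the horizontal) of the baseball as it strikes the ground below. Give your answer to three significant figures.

35.2 m/s at 77.3° below the horizontal

v_x = 15.5 cos 60.0° = 7.750 m/s (constant).
|v_y| at impact = √((13.42)² + 2×9.81×51.0) = 34.36 m/s.
Speed = √(7.750² + 34.36²) = 35.2 m/s; angle = arctan(34.36/7.750) = 77.3° below horizontal.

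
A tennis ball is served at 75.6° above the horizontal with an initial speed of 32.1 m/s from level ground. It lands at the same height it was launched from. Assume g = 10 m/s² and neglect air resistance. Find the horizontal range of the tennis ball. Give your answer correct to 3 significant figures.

49.6 m

For level ground, R = v₀² sin(2θ) / g.
sin(2 × 75.6°) = sin 151.2° = 0.4818.
R = (32.1)² × 0.4818 / 10 = 49.6 m.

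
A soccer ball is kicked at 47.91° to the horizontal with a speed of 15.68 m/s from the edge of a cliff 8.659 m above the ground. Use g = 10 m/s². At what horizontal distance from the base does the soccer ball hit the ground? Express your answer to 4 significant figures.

30.69 m

Components: v_x = 15.68 cos 47.91° = 10.510 m/s, v_y = 15.68 sin 47.91° = 11.636 m/s.
Vertical: 0 = 8.659 + 11.636 t − ½(10) t² ⇒ 5.000 t² − 11.636 t − 8.659 = 0.
t = [11.636 + √(135.40 + 173.18)] / 10.00 = 2.9202 s.
Horizontal: R = v_x · t = 10.510 × 2.9202 = 30.69 m.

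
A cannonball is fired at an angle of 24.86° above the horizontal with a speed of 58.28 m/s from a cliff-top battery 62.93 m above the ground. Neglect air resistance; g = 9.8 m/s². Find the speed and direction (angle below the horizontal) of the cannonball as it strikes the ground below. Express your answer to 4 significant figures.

v_x = 58.28 cos 24.86° = 52.880 m/s (constant).
|v_y| at impact = √((24.501)² + 2×9.8×62.93) = 42.822 m/s.
Speed = √(52.880² + 42.822²) = 68.04 m/s; angle = arctan(42.822/52.880) = 39.00° below horizontal.

68.04 m/s at 39.00° below the horizontal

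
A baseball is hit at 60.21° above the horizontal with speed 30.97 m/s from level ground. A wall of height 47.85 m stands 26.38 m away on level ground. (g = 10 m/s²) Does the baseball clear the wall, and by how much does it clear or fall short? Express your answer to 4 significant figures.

v_x = 30.97 cos 60.21° = 15.387 m/s; v_y0 = 30.97 sin 60.21° = 26.877 m/s.
Time to reach the wall: t = 26.38 / 15.387 = 1.7144 s.
Height at that point: y = 26.877×1.7144 − 5.000×1.7144² = 31.382 m.
That is 47.85 − 31.382 = 16.47 m below the top of the wall, so the baseball does not clear it.

No — it falls 16.47 m short of clearing the wall.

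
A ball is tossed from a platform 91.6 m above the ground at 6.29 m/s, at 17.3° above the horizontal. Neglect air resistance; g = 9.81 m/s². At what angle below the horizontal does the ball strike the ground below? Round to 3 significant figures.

v_x = 6.29 cos 17.3° = 6.005 m/s.
At impact |v_y| = √(v_y0² + 2 g h) = √(1.870² + 2×9.81×91.6) = 42.43 m/s.
Angle below horizontal = arctan(|v_y| / v_x) = arctan(42.43 / 6.005) = 81.9°.

81.9°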